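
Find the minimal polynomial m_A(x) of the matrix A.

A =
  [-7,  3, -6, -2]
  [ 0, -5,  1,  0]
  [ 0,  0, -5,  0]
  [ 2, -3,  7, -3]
x^3 + 15*x^2 + 75*x + 125

The characteristic polynomial is χ_A(x) = (x + 5)^4, so the eigenvalues are known. The minimal polynomial is
  m_A(x) = Π_λ (x − λ)^{k_λ}
where k_λ is the size of the *largest* Jordan block for λ (equivalently, the smallest k with (A − λI)^k v = 0 for every generalised eigenvector v of λ).

  λ = -5: largest Jordan block has size 3, contributing (x + 5)^3

So m_A(x) = (x + 5)^3 = x^3 + 15*x^2 + 75*x + 125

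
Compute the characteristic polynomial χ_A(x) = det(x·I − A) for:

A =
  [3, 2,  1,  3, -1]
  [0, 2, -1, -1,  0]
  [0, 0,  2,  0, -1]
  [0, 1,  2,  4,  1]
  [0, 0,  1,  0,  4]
x^5 - 15*x^4 + 90*x^3 - 270*x^2 + 405*x - 243

Expanding det(x·I − A) (e.g. by cofactor expansion or by noting that A is similar to its Jordan form J, which has the same characteristic polynomial as A) gives
  χ_A(x) = x^5 - 15*x^4 + 90*x^3 - 270*x^2 + 405*x - 243
which factors as (x - 3)^5. The eigenvalues (with algebraic multiplicities) are λ = 3 with multiplicity 5.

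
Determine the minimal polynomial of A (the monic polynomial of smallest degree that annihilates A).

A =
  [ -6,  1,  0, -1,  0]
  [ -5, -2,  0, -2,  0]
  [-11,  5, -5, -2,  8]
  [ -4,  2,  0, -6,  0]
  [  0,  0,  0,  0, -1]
x^4 + 15*x^3 + 79*x^2 + 165*x + 100

The characteristic polynomial is χ_A(x) = (x + 1)*(x + 4)*(x + 5)^3, so the eigenvalues are known. The minimal polynomial is
  m_A(x) = Π_λ (x − λ)^{k_λ}
where k_λ is the size of the *largest* Jordan block for λ (equivalently, the smallest k with (A − λI)^k v = 0 for every generalised eigenvector v of λ).

  λ = -5: largest Jordan block has size 2, contributing (x + 5)^2
  λ = -4: largest Jordan block has size 1, contributing (x + 4)
  λ = -1: largest Jordan block has size 1, contributing (x + 1)

So m_A(x) = (x + 1)*(x + 4)*(x + 5)^2 = x^4 + 15*x^3 + 79*x^2 + 165*x + 100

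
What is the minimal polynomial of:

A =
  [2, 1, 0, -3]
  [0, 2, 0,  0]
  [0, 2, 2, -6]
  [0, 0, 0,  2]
x^2 - 4*x + 4

The characteristic polynomial is χ_A(x) = (x - 2)^4, so the eigenvalues are known. The minimal polynomial is
  m_A(x) = Π_λ (x − λ)^{k_λ}
where k_λ is the size of the *largest* Jordan block for λ (equivalently, the smallest k with (A − λI)^k v = 0 for every generalised eigenvector v of λ).

  λ = 2: largest Jordan block has size 2, contributing (x − 2)^2

So m_A(x) = (x - 2)^2 = x^2 - 4*x + 4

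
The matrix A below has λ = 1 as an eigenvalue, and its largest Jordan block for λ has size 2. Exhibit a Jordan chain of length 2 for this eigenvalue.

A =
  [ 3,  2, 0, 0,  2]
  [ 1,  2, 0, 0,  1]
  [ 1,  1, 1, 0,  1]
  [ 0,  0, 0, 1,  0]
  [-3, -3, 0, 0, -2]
A Jordan chain for λ = 1 of length 2:
v_1 = (2, 1, 1, 0, -3)ᵀ
v_2 = (1, 0, 0, 0, 0)ᵀ

Let N = A − (1)·I. We want v_2 with N^2 v_2 = 0 but N^1 v_2 ≠ 0; then v_{j-1} := N · v_j for j = 2, …, 2.

Pick v_2 = (1, 0, 0, 0, 0)ᵀ.
Then v_1 = N · v_2 = (2, 1, 1, 0, -3)ᵀ.

Sanity check: (A − (1)·I) v_1 = (0, 0, 0, 0, 0)ᵀ = 0. ✓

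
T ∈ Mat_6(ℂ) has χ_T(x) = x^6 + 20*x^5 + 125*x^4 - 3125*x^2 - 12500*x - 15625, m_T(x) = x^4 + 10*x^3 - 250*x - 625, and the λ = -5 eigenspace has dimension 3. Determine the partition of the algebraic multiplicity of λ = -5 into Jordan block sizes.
Block sizes for λ = -5: [3, 1, 1]

Step 1 — from the characteristic polynomial, algebraic multiplicity of λ = -5 is 5. From dim ker(T − (-5)·I) = 3, there are exactly 3 Jordan blocks for λ = -5.
Step 2 — from the minimal polynomial, the factor (x + 5)^3 tells us the largest block for λ = -5 has size 3.
Step 3 — with total size 5, 3 blocks, and largest block 3, the block sizes (in nonincreasing order) are [3, 1, 1].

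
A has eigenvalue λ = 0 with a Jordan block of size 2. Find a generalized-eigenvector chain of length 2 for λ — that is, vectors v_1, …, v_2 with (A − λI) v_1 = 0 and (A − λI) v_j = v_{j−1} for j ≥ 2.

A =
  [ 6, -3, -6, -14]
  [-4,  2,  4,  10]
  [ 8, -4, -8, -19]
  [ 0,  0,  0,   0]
A Jordan chain for λ = 0 of length 2:
v_1 = (6, -4, 8, 0)ᵀ
v_2 = (1, 0, 0, 0)ᵀ

Let N = A − (0)·I. We want v_2 with N^2 v_2 = 0 but N^1 v_2 ≠ 0; then v_{j-1} := N · v_j for j = 2, …, 2.

Pick v_2 = (1, 0, 0, 0)ᵀ.
Then v_1 = N · v_2 = (6, -4, 8, 0)ᵀ.

Sanity check: (A − (0)·I) v_1 = (0, 0, 0, 0)ᵀ = 0. ✓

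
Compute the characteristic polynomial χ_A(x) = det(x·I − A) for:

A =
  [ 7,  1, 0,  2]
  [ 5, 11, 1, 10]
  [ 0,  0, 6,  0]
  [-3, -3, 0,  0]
x^4 - 24*x^3 + 216*x^2 - 864*x + 1296

Expanding det(x·I − A) (e.g. by cofactor expansion or by noting that A is similar to its Jordan form J, which has the same characteristic polynomial as A) gives
  χ_A(x) = x^4 - 24*x^3 + 216*x^2 - 864*x + 1296
which factors as (x - 6)^4. The eigenvalues (with algebraic multiplicities) are λ = 6 with multiplicity 4.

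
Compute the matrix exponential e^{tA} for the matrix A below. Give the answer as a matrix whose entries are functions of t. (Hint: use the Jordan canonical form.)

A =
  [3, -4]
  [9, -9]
e^{tA} =
  [6*t*exp(-3*t) + exp(-3*t), -4*t*exp(-3*t)]
  [9*t*exp(-3*t), -6*t*exp(-3*t) + exp(-3*t)]

Strategy: write A = P · J · P⁻¹ where J is a Jordan canonical form, so e^{tA} = P · e^{tJ} · P⁻¹, and e^{tJ} can be computed block-by-block.

A has Jordan form
J =
  [-3,  1]
  [ 0, -3]
(up to reordering of blocks).

Per-block formulas:
  For a 2×2 Jordan block J_2(-3): exp(t · J_2(-3)) = e^(-3t)·(I + t·N), where N is the 2×2 nilpotent shift.

After assembling e^{tJ} and conjugating by P, we get:

e^{tA} =
  [6*t*exp(-3*t) + exp(-3*t), -4*t*exp(-3*t)]
  [9*t*exp(-3*t), -6*t*exp(-3*t) + exp(-3*t)]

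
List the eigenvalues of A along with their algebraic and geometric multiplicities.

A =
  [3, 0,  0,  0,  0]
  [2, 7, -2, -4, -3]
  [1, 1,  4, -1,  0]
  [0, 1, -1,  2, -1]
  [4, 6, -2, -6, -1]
λ = 3: alg = 5, geom = 2

Step 1 — factor the characteristic polynomial to read off the algebraic multiplicities:
  χ_A(x) = (x - 3)^5

Step 2 — compute geometric multiplicities via the rank-nullity identity g(λ) = n − rank(A − λI):
  rank(A − (3)·I) = 3, so dim ker(A − (3)·I) = n − 3 = 2

Summary:
  λ = 3: algebraic multiplicity = 5, geometric multiplicity = 2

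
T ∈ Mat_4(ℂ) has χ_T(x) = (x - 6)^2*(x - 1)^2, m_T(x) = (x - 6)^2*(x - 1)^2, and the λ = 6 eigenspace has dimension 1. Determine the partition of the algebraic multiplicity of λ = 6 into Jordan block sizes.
Block sizes for λ = 6: [2]

Step 1 — from the characteristic polynomial, algebraic multiplicity of λ = 6 is 2. From dim ker(T − (6)·I) = 1, there are exactly 1 Jordan blocks for λ = 6.
Step 2 — from the minimal polynomial, the factor (x − 6)^2 tells us the largest block for λ = 6 has size 2.
Step 3 — with total size 2, 1 blocks, and largest block 2, the block sizes (in nonincreasing order) are [2].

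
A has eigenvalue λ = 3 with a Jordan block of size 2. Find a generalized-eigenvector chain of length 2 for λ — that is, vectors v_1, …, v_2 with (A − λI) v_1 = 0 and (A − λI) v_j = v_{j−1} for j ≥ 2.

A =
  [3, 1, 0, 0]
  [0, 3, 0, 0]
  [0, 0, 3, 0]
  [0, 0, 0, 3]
A Jordan chain for λ = 3 of length 2:
v_1 = (1, 0, 0, 0)ᵀ
v_2 = (0, 1, 0, 0)ᵀ

Let N = A − (3)·I. We want v_2 with N^2 v_2 = 0 but N^1 v_2 ≠ 0; then v_{j-1} := N · v_j for j = 2, …, 2.

Pick v_2 = (0, 1, 0, 0)ᵀ.
Then v_1 = N · v_2 = (1, 0, 0, 0)ᵀ.

Sanity check: (A − (3)·I) v_1 = (0, 0, 0, 0)ᵀ = 0. ✓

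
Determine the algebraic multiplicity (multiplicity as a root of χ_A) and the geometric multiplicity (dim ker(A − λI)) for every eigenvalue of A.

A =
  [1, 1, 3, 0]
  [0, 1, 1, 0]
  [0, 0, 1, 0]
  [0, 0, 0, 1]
λ = 1: alg = 4, geom = 2

Step 1 — factor the characteristic polynomial to read off the algebraic multiplicities:
  χ_A(x) = (x - 1)^4

Step 2 — compute geometric multiplicities via the rank-nullity identity g(λ) = n − rank(A − λI):
  rank(A − (1)·I) = 2, so dim ker(A − (1)·I) = n − 2 = 2

Summary:
  λ = 1: algebraic multiplicity = 4, geometric multiplicity = 2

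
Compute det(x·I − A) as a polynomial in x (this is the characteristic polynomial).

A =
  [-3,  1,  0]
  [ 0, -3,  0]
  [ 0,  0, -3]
x^3 + 9*x^2 + 27*x + 27

Expanding det(x·I − A) (e.g. by cofactor expansion or by noting that A is similar to its Jordan form J, which has the same characteristic polynomial as A) gives
  χ_A(x) = x^3 + 9*x^2 + 27*x + 27
which factors as (x + 3)^3. The eigenvalues (with algebraic multiplicities) are λ = -3 with multiplicity 3.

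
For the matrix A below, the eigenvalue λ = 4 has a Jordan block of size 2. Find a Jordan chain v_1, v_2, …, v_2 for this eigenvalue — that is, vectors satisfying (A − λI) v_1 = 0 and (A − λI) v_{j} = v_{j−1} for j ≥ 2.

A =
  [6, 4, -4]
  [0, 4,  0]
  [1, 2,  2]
A Jordan chain for λ = 4 of length 2:
v_1 = (2, 0, 1)ᵀ
v_2 = (1, 0, 0)ᵀ

Let N = A − (4)·I. We want v_2 with N^2 v_2 = 0 but N^1 v_2 ≠ 0; then v_{j-1} := N · v_j for j = 2, …, 2.

Pick v_2 = (1, 0, 0)ᵀ.
Then v_1 = N · v_2 = (2, 0, 1)ᵀ.

Sanity check: (A − (4)·I) v_1 = (0, 0, 0)ᵀ = 0. ✓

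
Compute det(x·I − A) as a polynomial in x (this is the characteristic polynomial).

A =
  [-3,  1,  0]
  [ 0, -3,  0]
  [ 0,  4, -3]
x^3 + 9*x^2 + 27*x + 27

Expanding det(x·I − A) (e.g. by cofactor expansion or by noting that A is similar to its Jordan form J, which has the same characteristic polynomial as A) gives
  χ_A(x) = x^3 + 9*x^2 + 27*x + 27
which factors as (x + 3)^3. The eigenvalues (with algebraic multiplicities) are λ = -3 with multiplicity 3.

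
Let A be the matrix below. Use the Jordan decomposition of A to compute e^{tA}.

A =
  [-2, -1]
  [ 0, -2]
e^{tA} =
  [exp(-2*t), -t*exp(-2*t)]
  [0, exp(-2*t)]

Strategy: write A = P · J · P⁻¹ where J is a Jordan canonical form, so e^{tA} = P · e^{tJ} · P⁻¹, and e^{tJ} can be computed block-by-block.

A has Jordan form
J =
  [-2,  1]
  [ 0, -2]
(up to reordering of blocks).

Per-block formulas:
  For a 2×2 Jordan block J_2(-2): exp(t · J_2(-2)) = e^(-2t)·(I + t·N), where N is the 2×2 nilpotent shift.

After assembling e^{tJ} and conjugating by P, we get:

e^{tA} =
  [exp(-2*t), -t*exp(-2*t)]
  [0, exp(-2*t)]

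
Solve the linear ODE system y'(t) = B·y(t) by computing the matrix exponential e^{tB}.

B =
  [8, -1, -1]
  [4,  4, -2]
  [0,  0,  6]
e^{tB} =
  [2*t*exp(6*t) + exp(6*t), -t*exp(6*t), -t*exp(6*t)]
  [4*t*exp(6*t), -2*t*exp(6*t) + exp(6*t), -2*t*exp(6*t)]
  [0, 0, exp(6*t)]

Strategy: write B = P · J · P⁻¹ where J is a Jordan canonical form, so e^{tB} = P · e^{tJ} · P⁻¹, and e^{tJ} can be computed block-by-block.

B has Jordan form
J =
  [6, 1, 0]
  [0, 6, 0]
  [0, 0, 6]
(up to reordering of blocks).

Per-block formulas:
  For a 2×2 Jordan block J_2(6): exp(t · J_2(6)) = e^(6t)·(I + t·N), where N is the 2×2 nilpotent shift.
  For a 1×1 block at λ = 6: exp(t · [6]) = [e^(6t)].

After assembling e^{tJ} and conjugating by P, we get:

e^{tB} =
  [2*t*exp(6*t) + exp(6*t), -t*exp(6*t), -t*exp(6*t)]
  [4*t*exp(6*t), -2*t*exp(6*t) + exp(6*t), -2*t*exp(6*t)]
  [0, 0, exp(6*t)]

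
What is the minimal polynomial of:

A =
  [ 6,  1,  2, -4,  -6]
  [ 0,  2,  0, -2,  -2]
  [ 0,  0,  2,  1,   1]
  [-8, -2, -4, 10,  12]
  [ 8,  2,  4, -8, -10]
x^2 - 4*x + 4

The characteristic polynomial is χ_A(x) = (x - 2)^5, so the eigenvalues are known. The minimal polynomial is
  m_A(x) = Π_λ (x − λ)^{k_λ}
where k_λ is the size of the *largest* Jordan block for λ (equivalently, the smallest k with (A − λI)^k v = 0 for every generalised eigenvector v of λ).

  λ = 2: largest Jordan block has size 2, contributing (x − 2)^2

So m_A(x) = (x - 2)^2 = x^2 - 4*x + 4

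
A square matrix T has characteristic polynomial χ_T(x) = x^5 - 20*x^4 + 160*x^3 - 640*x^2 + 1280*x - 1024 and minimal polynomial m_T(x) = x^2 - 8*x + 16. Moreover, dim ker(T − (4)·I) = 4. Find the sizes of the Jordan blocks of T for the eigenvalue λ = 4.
Block sizes for λ = 4: [2, 1, 1, 1]

Step 1 — from the characteristic polynomial, algebraic multiplicity of λ = 4 is 5. From dim ker(T − (4)·I) = 4, there are exactly 4 Jordan blocks for λ = 4.
Step 2 — from the minimal polynomial, the factor (x − 4)^2 tells us the largest block for λ = 4 has size 2.
Step 3 — with total size 5, 4 blocks, and largest block 2, the block sizes (in nonincreasing order) are [2, 1, 1, 1].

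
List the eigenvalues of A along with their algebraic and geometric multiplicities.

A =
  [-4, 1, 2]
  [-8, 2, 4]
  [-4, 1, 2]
λ = 0: alg = 3, geom = 2

Step 1 — factor the characteristic polynomial to read off the algebraic multiplicities:
  χ_A(x) = x^3

Step 2 — compute geometric multiplicities via the rank-nullity identity g(λ) = n − rank(A − λI):
  rank(A − (0)·I) = 1, so dim ker(A − (0)·I) = n − 1 = 2

Summary:
  λ = 0: algebraic multiplicity = 3, geometric multiplicity = 2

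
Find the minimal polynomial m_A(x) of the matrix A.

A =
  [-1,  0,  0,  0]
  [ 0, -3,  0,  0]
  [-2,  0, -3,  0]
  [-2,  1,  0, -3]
x^3 + 7*x^2 + 15*x + 9

The characteristic polynomial is χ_A(x) = (x + 1)*(x + 3)^3, so the eigenvalues are known. The minimal polynomial is
  m_A(x) = Π_λ (x − λ)^{k_λ}
where k_λ is the size of the *largest* Jordan block for λ (equivalently, the smallest k with (A − λI)^k v = 0 for every generalised eigenvector v of λ).

  λ = -3: largest Jordan block has size 2, contributing (x + 3)^2
  λ = -1: largest Jordan block has size 1, contributing (x + 1)

So m_A(x) = (x + 1)*(x + 3)^2 = x^3 + 7*x^2 + 15*x + 9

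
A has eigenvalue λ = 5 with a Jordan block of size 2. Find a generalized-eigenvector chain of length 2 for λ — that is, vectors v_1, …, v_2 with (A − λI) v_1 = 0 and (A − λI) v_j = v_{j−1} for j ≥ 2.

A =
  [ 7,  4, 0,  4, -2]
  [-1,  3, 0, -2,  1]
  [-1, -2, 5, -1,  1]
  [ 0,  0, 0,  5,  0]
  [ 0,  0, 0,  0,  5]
A Jordan chain for λ = 5 of length 2:
v_1 = (2, -1, -1, 0, 0)ᵀ
v_2 = (1, 0, 0, 0, 0)ᵀ

Let N = A − (5)·I. We want v_2 with N^2 v_2 = 0 but N^1 v_2 ≠ 0; then v_{j-1} := N · v_j for j = 2, …, 2.

Pick v_2 = (1, 0, 0, 0, 0)ᵀ.
Then v_1 = N · v_2 = (2, -1, -1, 0, 0)ᵀ.

Sanity check: (A − (5)·I) v_1 = (0, 0, 0, 0, 0)ᵀ = 0. ✓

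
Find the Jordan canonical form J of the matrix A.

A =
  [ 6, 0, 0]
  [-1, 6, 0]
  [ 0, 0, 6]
J_2(6) ⊕ J_1(6)

The characteristic polynomial is
  det(x·I − A) = x^3 - 18*x^2 + 108*x - 216 = (x - 6)^3

Eigenvalues and multiplicities (the geometric multiplicity of λ is n − rank(A − λI), which equals the number of Jordan blocks for λ):
  λ = 6: algebraic multiplicity = 3, geometric multiplicity = 2

Determining the block sizes for each eigenvalue:
  λ = 6: 2 blocks summing to 3 forces exactly one block of size 2 and the rest size 1 → block sizes [2, 1]

Assembling the blocks gives a Jordan form
J =
  [6, 1, 0]
  [0, 6, 0]
  [0, 0, 6]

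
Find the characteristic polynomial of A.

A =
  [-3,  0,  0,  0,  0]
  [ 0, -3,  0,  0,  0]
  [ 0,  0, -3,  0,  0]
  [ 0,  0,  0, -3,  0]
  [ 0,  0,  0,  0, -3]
x^5 + 15*x^4 + 90*x^3 + 270*x^2 + 405*x + 243

Expanding det(x·I − A) (e.g. by cofactor expansion or by noting that A is similar to its Jordan form J, which has the same characteristic polynomial as A) gives
  χ_A(x) = x^5 + 15*x^4 + 90*x^3 + 270*x^2 + 405*x + 243
which factors as (x + 3)^5. The eigenvalues (with algebraic multiplicities) are λ = -3 with multiplicity 5.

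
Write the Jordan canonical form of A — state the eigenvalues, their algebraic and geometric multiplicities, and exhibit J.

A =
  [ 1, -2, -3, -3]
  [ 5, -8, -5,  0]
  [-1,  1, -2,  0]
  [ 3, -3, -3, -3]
J_3(-3) ⊕ J_1(-3)

The characteristic polynomial is
  det(x·I − A) = x^4 + 12*x^3 + 54*x^2 + 108*x + 81 = (x + 3)^4

Eigenvalues and multiplicities (the geometric multiplicity of λ is n − rank(A − λI), which equals the number of Jordan blocks for λ):
  λ = -3: algebraic multiplicity = 4, geometric multiplicity = 2

Determining the block sizes for each eigenvalue:
  λ = -3: with am = 4 and gm = 2, the partition is not yet determined (e.g. several partitions of 4 into 2 parts exist). Let N = A − (-3)·I. Computing rank(N^1) = 2, rank(N^2) = 1, rank(N^3) = 0; the number of blocks of size ≥ j is rank(N^{j−1}) − rank(N^j), giving [2, 1, 1]. So we have 1 block(s) of size 3, 1 block(s) of size 1 → block sizes [3, 1]

Assembling the blocks gives a Jordan form
J =
  [-3,  1,  0,  0]
  [ 0, -3,  1,  0]
  [ 0,  0, -3,  0]
  [ 0,  0,  0, -3]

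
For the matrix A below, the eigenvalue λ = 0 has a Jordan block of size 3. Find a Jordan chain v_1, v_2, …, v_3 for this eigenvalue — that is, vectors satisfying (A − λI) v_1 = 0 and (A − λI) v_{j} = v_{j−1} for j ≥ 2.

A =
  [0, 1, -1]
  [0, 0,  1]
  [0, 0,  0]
A Jordan chain for λ = 0 of length 3:
v_1 = (1, 0, 0)ᵀ
v_2 = (-1, 1, 0)ᵀ
v_3 = (0, 0, 1)ᵀ

Let N = A − (0)·I. We want v_3 with N^3 v_3 = 0 but N^2 v_3 ≠ 0; then v_{j-1} := N · v_j for j = 3, …, 2.

Pick v_3 = (0, 0, 1)ᵀ.
Then v_2 = N · v_3 = (-1, 1, 0)ᵀ.
Then v_1 = N · v_2 = (1, 0, 0)ᵀ.

Sanity check: (A − (0)·I) v_1 = (0, 0, 0)ᵀ = 0. ✓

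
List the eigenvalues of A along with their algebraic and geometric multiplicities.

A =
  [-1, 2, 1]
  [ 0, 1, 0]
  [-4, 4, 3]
λ = 1: alg = 3, geom = 2

Step 1 — factor the characteristic polynomial to read off the algebraic multiplicities:
  χ_A(x) = (x - 1)^3

Step 2 — compute geometric multiplicities via the rank-nullity identity g(λ) = n − rank(A − λI):
  rank(A − (1)·I) = 1, so dim ker(A − (1)·I) = n − 1 = 2

Summary:
  λ = 1: algebraic multiplicity = 3, geometric multiplicity = 2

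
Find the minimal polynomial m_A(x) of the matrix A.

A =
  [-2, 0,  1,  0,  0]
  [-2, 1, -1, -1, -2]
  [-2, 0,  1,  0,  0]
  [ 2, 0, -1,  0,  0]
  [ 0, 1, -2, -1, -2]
x^2 + x

The characteristic polynomial is χ_A(x) = x^3*(x + 1)^2, so the eigenvalues are known. The minimal polynomial is
  m_A(x) = Π_λ (x − λ)^{k_λ}
where k_λ is the size of the *largest* Jordan block for λ (equivalently, the smallest k with (A − λI)^k v = 0 for every generalised eigenvector v of λ).

  λ = -1: largest Jordan block has size 1, contributing (x + 1)
  λ = 0: largest Jordan block has size 1, contributing (x − 0)

So m_A(x) = x*(x + 1) = x^2 + x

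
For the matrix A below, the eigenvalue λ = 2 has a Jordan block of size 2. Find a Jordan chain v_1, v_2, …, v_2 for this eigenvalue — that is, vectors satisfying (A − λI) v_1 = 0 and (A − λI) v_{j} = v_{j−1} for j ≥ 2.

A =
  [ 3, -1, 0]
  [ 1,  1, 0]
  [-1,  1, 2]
A Jordan chain for λ = 2 of length 2:
v_1 = (1, 1, -1)ᵀ
v_2 = (1, 0, 0)ᵀ

Let N = A − (2)·I. We want v_2 with N^2 v_2 = 0 but N^1 v_2 ≠ 0; then v_{j-1} := N · v_j for j = 2, …, 2.

Pick v_2 = (1, 0, 0)ᵀ.
Then v_1 = N · v_2 = (1, 1, -1)ᵀ.

Sanity check: (A − (2)·I) v_1 = (0, 0, 0)ᵀ = 0. ✓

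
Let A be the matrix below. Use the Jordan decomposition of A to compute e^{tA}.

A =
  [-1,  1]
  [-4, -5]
e^{tA} =
  [2*t*exp(-3*t) + exp(-3*t), t*exp(-3*t)]
  [-4*t*exp(-3*t), -2*t*exp(-3*t) + exp(-3*t)]

Strategy: write A = P · J · P⁻¹ where J is a Jordan canonical form, so e^{tA} = P · e^{tJ} · P⁻¹, and e^{tJ} can be computed block-by-block.

A has Jordan form
J =
  [-3,  1]
  [ 0, -3]
(up to reordering of blocks).

Per-block formulas:
  For a 2×2 Jordan block J_2(-3): exp(t · J_2(-3)) = e^(-3t)·(I + t·N), where N is the 2×2 nilpotent shift.

After assembling e^{tJ} and conjugating by P, we get:

e^{tA} =
  [2*t*exp(-3*t) + exp(-3*t), t*exp(-3*t)]
  [-4*t*exp(-3*t), -2*t*exp(-3*t) + exp(-3*t)]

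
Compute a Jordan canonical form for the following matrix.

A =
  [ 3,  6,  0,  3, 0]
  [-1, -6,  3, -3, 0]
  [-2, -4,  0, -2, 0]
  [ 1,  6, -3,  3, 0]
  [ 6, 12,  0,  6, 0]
J_3(0) ⊕ J_1(0) ⊕ J_1(0)

The characteristic polynomial is
  det(x·I − A) = x^5

Eigenvalues and multiplicities (the geometric multiplicity of λ is n − rank(A − λI), which equals the number of Jordan blocks for λ):
  λ = 0: algebraic multiplicity = 5, geometric multiplicity = 3

Determining the block sizes for each eigenvalue:
  λ = 0: with am = 5 and gm = 3, the partition is not yet determined (e.g. several partitions of 5 into 3 parts exist). Let N = A − (0)·I. Computing rank(N^1) = 2, rank(N^2) = 1, rank(N^3) = 0; the number of blocks of size ≥ j is rank(N^{j−1}) − rank(N^j), giving [3, 1, 1]. So we have 1 block(s) of size 3, 2 block(s) of size 1 → block sizes [3, 1, 1]

Assembling the blocks gives a Jordan form
J =
  [0, 1, 0, 0, 0]
  [0, 0, 1, 0, 0]
  [0, 0, 0, 0, 0]
  [0, 0, 0, 0, 0]
  [0, 0, 0, 0, 0]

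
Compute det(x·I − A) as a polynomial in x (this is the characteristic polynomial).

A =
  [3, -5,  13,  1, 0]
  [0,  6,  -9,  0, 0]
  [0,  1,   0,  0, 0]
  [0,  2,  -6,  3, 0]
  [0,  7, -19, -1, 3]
x^5 - 15*x^4 + 90*x^3 - 270*x^2 + 405*x - 243

Expanding det(x·I − A) (e.g. by cofactor expansion or by noting that A is similar to its Jordan form J, which has the same characteristic polynomial as A) gives
  χ_A(x) = x^5 - 15*x^4 + 90*x^3 - 270*x^2 + 405*x - 243
which factors as (x - 3)^5. The eigenvalues (with algebraic multiplicities) are λ = 3 with multiplicity 5.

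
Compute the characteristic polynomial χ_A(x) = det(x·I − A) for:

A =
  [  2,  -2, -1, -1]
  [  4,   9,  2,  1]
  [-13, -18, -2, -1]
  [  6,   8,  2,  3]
x^4 - 12*x^3 + 54*x^2 - 108*x + 81

Expanding det(x·I − A) (e.g. by cofactor expansion or by noting that A is similar to its Jordan form J, which has the same characteristic polynomial as A) gives
  χ_A(x) = x^4 - 12*x^3 + 54*x^2 - 108*x + 81
which factors as (x - 3)^4. The eigenvalues (with algebraic multiplicities) are λ = 3 with multiplicity 4.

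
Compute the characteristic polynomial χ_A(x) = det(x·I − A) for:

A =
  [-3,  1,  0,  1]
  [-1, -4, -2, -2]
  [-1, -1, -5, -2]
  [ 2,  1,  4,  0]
x^4 + 12*x^3 + 54*x^2 + 108*x + 81

Expanding det(x·I − A) (e.g. by cofactor expansion or by noting that A is similar to its Jordan form J, which has the same characteristic polynomial as A) gives
  χ_A(x) = x^4 + 12*x^3 + 54*x^2 + 108*x + 81
which factors as (x + 3)^4. The eigenvalues (with algebraic multiplicities) are λ = -3 with multiplicity 4.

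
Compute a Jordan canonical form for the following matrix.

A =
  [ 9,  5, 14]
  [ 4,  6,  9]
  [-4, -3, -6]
J_3(3)

The characteristic polynomial is
  det(x·I − A) = x^3 - 9*x^2 + 27*x - 27 = (x - 3)^3

Eigenvalues and multiplicities (the geometric multiplicity of λ is n − rank(A − λI), which equals the number of Jordan blocks for λ):
  λ = 3: algebraic multiplicity = 3, geometric multiplicity = 1

Determining the block sizes for each eigenvalue:
  λ = 3: one block (gm = 1), so the single block has size am = 3 → block sizes [3]

Assembling the blocks gives a Jordan form
J =
  [3, 1, 0]
  [0, 3, 1]
  [0, 0, 3]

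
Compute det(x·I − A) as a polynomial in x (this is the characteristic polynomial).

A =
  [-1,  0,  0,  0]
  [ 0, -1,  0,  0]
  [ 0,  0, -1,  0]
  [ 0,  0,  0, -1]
x^4 + 4*x^3 + 6*x^2 + 4*x + 1

Expanding det(x·I − A) (e.g. by cofactor expansion or by noting that A is similar to its Jordan form J, which has the same characteristic polynomial as A) gives
  χ_A(x) = x^4 + 4*x^3 + 6*x^2 + 4*x + 1
which factors as (x + 1)^4. The eigenvalues (with algebraic multiplicities) are λ = -1 with multiplicity 4.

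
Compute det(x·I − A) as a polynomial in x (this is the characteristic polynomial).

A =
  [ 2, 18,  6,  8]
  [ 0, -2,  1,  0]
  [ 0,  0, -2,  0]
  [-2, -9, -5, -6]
x^4 + 8*x^3 + 24*x^2 + 32*x + 16

Expanding det(x·I − A) (e.g. by cofactor expansion or by noting that A is similar to its Jordan form J, which has the same characteristic polynomial as A) gives
  χ_A(x) = x^4 + 8*x^3 + 24*x^2 + 32*x + 16
which factors as (x + 2)^4. The eigenvalues (with algebraic multiplicities) are λ = -2 with multiplicity 4.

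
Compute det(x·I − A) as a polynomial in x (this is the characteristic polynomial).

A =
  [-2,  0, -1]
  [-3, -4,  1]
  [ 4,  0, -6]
x^3 + 12*x^2 + 48*x + 64

Expanding det(x·I − A) (e.g. by cofactor expansion or by noting that A is similar to its Jordan form J, which has the same characteristic polynomial as A) gives
  χ_A(x) = x^3 + 12*x^2 + 48*x + 64
which factors as (x + 4)^3. The eigenvalues (with algebraic multiplicities) are λ = -4 with multiplicity 3.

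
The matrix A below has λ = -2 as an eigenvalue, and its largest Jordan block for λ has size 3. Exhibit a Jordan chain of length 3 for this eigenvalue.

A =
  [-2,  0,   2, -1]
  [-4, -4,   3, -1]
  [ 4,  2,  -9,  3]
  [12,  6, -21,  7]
A Jordan chain for λ = -2 of length 3:
v_1 = (-4, 8, 0, 0)ᵀ
v_2 = (0, -4, 4, 12)ᵀ
v_3 = (1, 0, 0, 0)ᵀ

Let N = A − (-2)·I. We want v_3 with N^3 v_3 = 0 but N^2 v_3 ≠ 0; then v_{j-1} := N · v_j for j = 3, …, 2.

Pick v_3 = (1, 0, 0, 0)ᵀ.
Then v_2 = N · v_3 = (0, -4, 4, 12)ᵀ.
Then v_1 = N · v_2 = (-4, 8, 0, 0)ᵀ.

Sanity check: (A − (-2)·I) v_1 = (0, 0, 0, 0)ᵀ = 0. ✓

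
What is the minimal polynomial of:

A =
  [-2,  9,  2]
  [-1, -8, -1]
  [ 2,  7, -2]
x^3 + 12*x^2 + 48*x + 64

The characteristic polynomial is χ_A(x) = (x + 4)^3, so the eigenvalues are known. The minimal polynomial is
  m_A(x) = Π_λ (x − λ)^{k_λ}
where k_λ is the size of the *largest* Jordan block for λ (equivalently, the smallest k with (A − λI)^k v = 0 for every generalised eigenvector v of λ).

  λ = -4: largest Jordan block has size 3, contributing (x + 4)^3

So m_A(x) = (x + 4)^3 = x^3 + 12*x^2 + 48*x + 64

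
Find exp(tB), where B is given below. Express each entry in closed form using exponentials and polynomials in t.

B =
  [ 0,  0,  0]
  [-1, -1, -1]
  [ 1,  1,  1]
e^{tB} =
  [1, 0, 0]
  [-t, 1 - t, -t]
  [t, t, t + 1]

Strategy: write B = P · J · P⁻¹ where J is a Jordan canonical form, so e^{tB} = P · e^{tJ} · P⁻¹, and e^{tJ} can be computed block-by-block.

B has Jordan form
J =
  [0, 1, 0]
  [0, 0, 0]
  [0, 0, 0]
(up to reordering of blocks).

Per-block formulas:
  For a 1×1 block at λ = 0: exp(t · [0]) = [e^(0t)].
  For a 2×2 Jordan block J_2(0): exp(t · J_2(0)) = e^(0t)·(I + t·N), where N is the 2×2 nilpotent shift.

After assembling e^{tJ} and conjugating by P, we get:

e^{tB} =
  [1, 0, 0]
  [-t, 1 - t, -t]
  [t, t, t + 1]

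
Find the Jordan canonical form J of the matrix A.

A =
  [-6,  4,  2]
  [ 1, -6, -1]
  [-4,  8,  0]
J_2(-4) ⊕ J_1(-4)

The characteristic polynomial is
  det(x·I − A) = x^3 + 12*x^2 + 48*x + 64 = (x + 4)^3

Eigenvalues and multiplicities (the geometric multiplicity of λ is n − rank(A − λI), which equals the number of Jordan blocks for λ):
  λ = -4: algebraic multiplicity = 3, geometric multiplicity = 2

Determining the block sizes for each eigenvalue:
  λ = -4: 2 blocks summing to 3 forces exactly one block of size 2 and the rest size 1 → block sizes [2, 1]

Assembling the blocks gives a Jordan form
J =
  [-4,  1,  0]
  [ 0, -4,  0]
  [ 0,  0, -4]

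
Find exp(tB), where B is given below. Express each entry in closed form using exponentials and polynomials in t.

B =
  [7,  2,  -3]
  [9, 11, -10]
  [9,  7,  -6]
e^{tB} =
  [3*t*exp(4*t) + exp(4*t), -t^2*exp(4*t)/2 + 2*t*exp(4*t), t^2*exp(4*t)/2 - 3*t*exp(4*t)]
  [9*t*exp(4*t), -3*t^2*exp(4*t)/2 + 7*t*exp(4*t) + exp(4*t), 3*t^2*exp(4*t)/2 - 10*t*exp(4*t)]
  [9*t*exp(4*t), -3*t^2*exp(4*t)/2 + 7*t*exp(4*t), 3*t^2*exp(4*t)/2 - 10*t*exp(4*t) + exp(4*t)]

Strategy: write B = P · J · P⁻¹ where J is a Jordan canonical form, so e^{tB} = P · e^{tJ} · P⁻¹, and e^{tJ} can be computed block-by-block.

B has Jordan form
J =
  [4, 1, 0]
  [0, 4, 1]
  [0, 0, 4]
(up to reordering of blocks).

Per-block formulas:
  For a 3×3 Jordan block J_3(4): exp(t · J_3(4)) = e^(4t)·(I + t·N + (t^2/2)·N^2), where N is the 3×3 nilpotent shift.

After assembling e^{tJ} and conjugating by P, we get:

e^{tB} =
  [3*t*exp(4*t) + exp(4*t), -t^2*exp(4*t)/2 + 2*t*exp(4*t), t^2*exp(4*t)/2 - 3*t*exp(4*t)]
  [9*t*exp(4*t), -3*t^2*exp(4*t)/2 + 7*t*exp(4*t) + exp(4*t), 3*t^2*exp(4*t)/2 - 10*t*exp(4*t)]
  [9*t*exp(4*t), -3*t^2*exp(4*t)/2 + 7*t*exp(4*t), 3*t^2*exp(4*t)/2 - 10*t*exp(4*t) + exp(4*t)]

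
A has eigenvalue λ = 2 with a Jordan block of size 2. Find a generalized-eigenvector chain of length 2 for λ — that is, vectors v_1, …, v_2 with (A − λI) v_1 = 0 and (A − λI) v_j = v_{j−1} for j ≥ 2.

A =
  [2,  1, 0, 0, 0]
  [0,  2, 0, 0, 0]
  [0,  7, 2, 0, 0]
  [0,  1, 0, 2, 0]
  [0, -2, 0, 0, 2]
A Jordan chain for λ = 2 of length 2:
v_1 = (1, 0, 7, 1, -2)ᵀ
v_2 = (0, 1, 0, 0, 0)ᵀ

Let N = A − (2)·I. We want v_2 with N^2 v_2 = 0 but N^1 v_2 ≠ 0; then v_{j-1} := N · v_j for j = 2, …, 2.

Pick v_2 = (0, 1, 0, 0, 0)ᵀ.
Then v_1 = N · v_2 = (1, 0, 7, 1, -2)ᵀ.

Sanity check: (A − (2)·I) v_1 = (0, 0, 0, 0, 0)ᵀ = 0. ✓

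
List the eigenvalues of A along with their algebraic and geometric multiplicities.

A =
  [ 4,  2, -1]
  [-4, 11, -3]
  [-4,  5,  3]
λ = 6: alg = 3, geom = 1

Step 1 — factor the characteristic polynomial to read off the algebraic multiplicities:
  χ_A(x) = (x - 6)^3

Step 2 — compute geometric multiplicities via the rank-nullity identity g(λ) = n − rank(A − λI):
  rank(A − (6)·I) = 2, so dim ker(A − (6)·I) = n − 2 = 1

Summary:
  λ = 6: algebraic multiplicity = 3, geometric multiplicity = 1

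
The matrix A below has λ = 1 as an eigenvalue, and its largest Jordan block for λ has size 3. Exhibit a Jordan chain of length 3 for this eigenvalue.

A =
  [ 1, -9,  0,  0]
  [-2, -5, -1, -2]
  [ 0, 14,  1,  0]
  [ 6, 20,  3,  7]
A Jordan chain for λ = 1 of length 3:
v_1 = (18, 0, -28, -4)ᵀ
v_2 = (0, -2, 0, 6)ᵀ
v_3 = (1, 0, 0, 0)ᵀ

Let N = A − (1)·I. We want v_3 with N^3 v_3 = 0 but N^2 v_3 ≠ 0; then v_{j-1} := N · v_j for j = 3, …, 2.

Pick v_3 = (1, 0, 0, 0)ᵀ.
Then v_2 = N · v_3 = (0, -2, 0, 6)ᵀ.
Then v_1 = N · v_2 = (18, 0, -28, -4)ᵀ.

Sanity check: (A − (1)·I) v_1 = (0, 0, 0, 0)ᵀ = 0. ✓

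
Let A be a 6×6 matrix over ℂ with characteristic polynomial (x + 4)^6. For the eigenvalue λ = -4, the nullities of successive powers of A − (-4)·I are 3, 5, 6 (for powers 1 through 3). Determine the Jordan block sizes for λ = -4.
Block sizes for λ = -4: [3, 2, 1]

From the dimensions of kernels of powers, the number of Jordan blocks of size at least j is d_j − d_{j−1} where d_j = dim ker(N^j) (with d_0 = 0). Computing the differences gives [3, 2, 1].
The number of blocks of size exactly k is (#blocks of size ≥ k) − (#blocks of size ≥ k + 1), so the partition is: 1 block(s) of size 1, 1 block(s) of size 2, 1 block(s) of size 3.
In nonincreasing order the block sizes are [3, 2, 1].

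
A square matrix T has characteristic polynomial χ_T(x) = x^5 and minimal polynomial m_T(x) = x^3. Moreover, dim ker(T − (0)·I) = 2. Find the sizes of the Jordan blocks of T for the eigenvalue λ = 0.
Block sizes for λ = 0: [3, 2]

Step 1 — from the characteristic polynomial, algebraic multiplicity of λ = 0 is 5. From dim ker(T − (0)·I) = 2, there are exactly 2 Jordan blocks for λ = 0.
Step 2 — from the minimal polynomial, the factor (x − 0)^3 tells us the largest block for λ = 0 has size 3.
Step 3 — with total size 5, 2 blocks, and largest block 3, the block sizes (in nonincreasing order) are [3, 2].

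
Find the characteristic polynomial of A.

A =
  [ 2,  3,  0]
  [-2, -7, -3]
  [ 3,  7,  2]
x^3 + 3*x^2 + 3*x + 1

Expanding det(x·I − A) (e.g. by cofactor expansion or by noting that A is similar to its Jordan form J, which has the same characteristic polynomial as A) gives
  χ_A(x) = x^3 + 3*x^2 + 3*x + 1
which factors as (x + 1)^3. The eigenvalues (with algebraic multiplicities) are λ = -1 with multiplicity 3.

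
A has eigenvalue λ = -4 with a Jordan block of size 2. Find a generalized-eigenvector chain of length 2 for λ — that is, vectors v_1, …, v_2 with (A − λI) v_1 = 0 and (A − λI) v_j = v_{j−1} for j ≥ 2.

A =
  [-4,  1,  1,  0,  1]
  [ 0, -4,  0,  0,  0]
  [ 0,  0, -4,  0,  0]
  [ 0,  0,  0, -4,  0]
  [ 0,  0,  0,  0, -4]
A Jordan chain for λ = -4 of length 2:
v_1 = (1, 0, 0, 0, 0)ᵀ
v_2 = (0, 1, 0, 0, 0)ᵀ

Let N = A − (-4)·I. We want v_2 with N^2 v_2 = 0 but N^1 v_2 ≠ 0; then v_{j-1} := N · v_j for j = 2, …, 2.

Pick v_2 = (0, 1, 0, 0, 0)ᵀ.
Then v_1 = N · v_2 = (1, 0, 0, 0, 0)ᵀ.

Sanity check: (A − (-4)·I) v_1 = (0, 0, 0, 0, 0)ᵀ = 0. ✓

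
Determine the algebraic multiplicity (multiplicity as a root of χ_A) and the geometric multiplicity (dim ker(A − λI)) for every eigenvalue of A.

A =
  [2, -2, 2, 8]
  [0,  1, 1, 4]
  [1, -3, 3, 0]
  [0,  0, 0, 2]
λ = 2: alg = 4, geom = 2

Step 1 — factor the characteristic polynomial to read off the algebraic multiplicities:
  χ_A(x) = (x - 2)^4

Step 2 — compute geometric multiplicities via the rank-nullity identity g(λ) = n − rank(A − λI):
  rank(A − (2)·I) = 2, so dim ker(A − (2)·I) = n − 2 = 2

Summary:
  λ = 2: algebraic multiplicity = 4, geometric multiplicity = 2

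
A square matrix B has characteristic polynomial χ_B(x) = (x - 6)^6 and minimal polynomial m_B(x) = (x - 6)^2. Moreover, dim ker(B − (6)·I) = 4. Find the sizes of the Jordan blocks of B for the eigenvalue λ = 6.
Block sizes for λ = 6: [2, 2, 1, 1]

Step 1 — from the characteristic polynomial, algebraic multiplicity of λ = 6 is 6. From dim ker(B − (6)·I) = 4, there are exactly 4 Jordan blocks for λ = 6.
Step 2 — from the minimal polynomial, the factor (x − 6)^2 tells us the largest block for λ = 6 has size 2.
Step 3 — with total size 6, 4 blocks, and largest block 2, the block sizes (in nonincreasing order) are [2, 2, 1, 1].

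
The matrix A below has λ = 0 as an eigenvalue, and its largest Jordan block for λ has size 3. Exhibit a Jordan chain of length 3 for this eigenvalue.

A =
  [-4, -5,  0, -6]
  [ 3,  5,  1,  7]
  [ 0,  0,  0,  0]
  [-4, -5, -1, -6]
A Jordan chain for λ = 0 of length 3:
v_1 = (1, -2, 0, 1)ᵀ
v_2 = (0, 1, 0, -1)ᵀ
v_3 = (0, 0, 1, 0)ᵀ

Let N = A − (0)·I. We want v_3 with N^3 v_3 = 0 but N^2 v_3 ≠ 0; then v_{j-1} := N · v_j for j = 3, …, 2.

Pick v_3 = (0, 0, 1, 0)ᵀ.
Then v_2 = N · v_3 = (0, 1, 0, -1)ᵀ.
Then v_1 = N · v_2 = (1, -2, 0, 1)ᵀ.

Sanity check: (A − (0)·I) v_1 = (0, 0, 0, 0)ᵀ = 0. ✓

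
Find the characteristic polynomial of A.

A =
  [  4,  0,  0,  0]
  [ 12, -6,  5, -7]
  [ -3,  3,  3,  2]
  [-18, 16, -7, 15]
x^4 - 16*x^3 + 96*x^2 - 256*x + 256

Expanding det(x·I − A) (e.g. by cofactor expansion or by noting that A is similar to its Jordan form J, which has the same characteristic polynomial as A) gives
  χ_A(x) = x^4 - 16*x^3 + 96*x^2 - 256*x + 256
which factors as (x - 4)^4. The eigenvalues (with algebraic multiplicities) are λ = 4 with multiplicity 4.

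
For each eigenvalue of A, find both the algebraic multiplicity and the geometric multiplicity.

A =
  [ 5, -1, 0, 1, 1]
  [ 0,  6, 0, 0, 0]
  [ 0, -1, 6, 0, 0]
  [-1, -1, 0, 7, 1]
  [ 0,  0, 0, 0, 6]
λ = 6: alg = 5, geom = 3

Step 1 — factor the characteristic polynomial to read off the algebraic multiplicities:
  χ_A(x) = (x - 6)^5

Step 2 — compute geometric multiplicities via the rank-nullity identity g(λ) = n − rank(A − λI):
  rank(A − (6)·I) = 2, so dim ker(A − (6)·I) = n − 2 = 3

Summary:
  λ = 6: algebraic multiplicity = 5, geometric multiplicity = 3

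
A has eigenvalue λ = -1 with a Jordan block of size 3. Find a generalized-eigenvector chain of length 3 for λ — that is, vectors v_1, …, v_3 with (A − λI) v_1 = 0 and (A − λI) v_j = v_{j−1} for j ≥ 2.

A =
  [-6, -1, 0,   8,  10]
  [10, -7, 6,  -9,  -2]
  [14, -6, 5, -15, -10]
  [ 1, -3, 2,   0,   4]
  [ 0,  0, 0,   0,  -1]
A Jordan chain for λ = -1 of length 3:
v_1 = (-3, -1, 1, -2, 0)ᵀ
v_2 = (-7, -2, 2, -5, 0)ᵀ
v_3 = (1, 2, 0, 0, 0)ᵀ

Let N = A − (-1)·I. We want v_3 with N^3 v_3 = 0 but N^2 v_3 ≠ 0; then v_{j-1} := N · v_j for j = 3, …, 2.

Pick v_3 = (1, 2, 0, 0, 0)ᵀ.
Then v_2 = N · v_3 = (-7, -2, 2, -5, 0)ᵀ.
Then v_1 = N · v_2 = (-3, -1, 1, -2, 0)ᵀ.

Sanity check: (A − (-1)·I) v_1 = (0, 0, 0, 0, 0)ᵀ = 0. ✓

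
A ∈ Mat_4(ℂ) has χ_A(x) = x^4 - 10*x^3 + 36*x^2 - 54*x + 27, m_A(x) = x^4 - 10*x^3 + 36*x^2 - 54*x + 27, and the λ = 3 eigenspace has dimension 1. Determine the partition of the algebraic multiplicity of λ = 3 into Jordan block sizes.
Block sizes for λ = 3: [3]

Step 1 — from the characteristic polynomial, algebraic multiplicity of λ = 3 is 3. From dim ker(A − (3)·I) = 1, there are exactly 1 Jordan blocks for λ = 3.
Step 2 — from the minimal polynomial, the factor (x − 3)^3 tells us the largest block for λ = 3 has size 3.
Step 3 — with total size 3, 1 blocks, and largest block 3, the block sizes (in nonincreasing order) are [3].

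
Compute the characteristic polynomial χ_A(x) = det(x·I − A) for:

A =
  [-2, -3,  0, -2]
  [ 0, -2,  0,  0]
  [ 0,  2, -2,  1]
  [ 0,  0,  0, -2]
x^4 + 8*x^3 + 24*x^2 + 32*x + 16

Expanding det(x·I − A) (e.g. by cofactor expansion or by noting that A is similar to its Jordan form J, which has the same characteristic polynomial as A) gives
  χ_A(x) = x^4 + 8*x^3 + 24*x^2 + 32*x + 16
which factors as (x + 2)^4. The eigenvalues (with algebraic multiplicities) are λ = -2 with multiplicity 4.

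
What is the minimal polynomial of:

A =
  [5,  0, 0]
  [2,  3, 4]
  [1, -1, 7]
x^2 - 10*x + 25

The characteristic polynomial is χ_A(x) = (x - 5)^3, so the eigenvalues are known. The minimal polynomial is
  m_A(x) = Π_λ (x − λ)^{k_λ}
where k_λ is the size of the *largest* Jordan block for λ (equivalently, the smallest k with (A − λI)^k v = 0 for every generalised eigenvector v of λ).

  λ = 5: largest Jordan block has size 2, contributing (x − 5)^2

So m_A(x) = (x - 5)^2 = x^2 - 10*x + 25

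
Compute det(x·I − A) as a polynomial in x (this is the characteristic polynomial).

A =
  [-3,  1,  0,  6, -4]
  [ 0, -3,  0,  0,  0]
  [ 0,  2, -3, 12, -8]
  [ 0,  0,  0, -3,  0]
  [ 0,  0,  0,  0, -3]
x^5 + 15*x^4 + 90*x^3 + 270*x^2 + 405*x + 243

Expanding det(x·I − A) (e.g. by cofactor expansion or by noting that A is similar to its Jordan form J, which has the same characteristic polynomial as A) gives
  χ_A(x) = x^5 + 15*x^4 + 90*x^3 + 270*x^2 + 405*x + 243
which factors as (x + 3)^5. The eigenvalues (with algebraic multiplicities) are λ = -3 with multiplicity 5.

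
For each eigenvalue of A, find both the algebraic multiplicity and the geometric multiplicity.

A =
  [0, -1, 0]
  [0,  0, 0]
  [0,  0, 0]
λ = 0: alg = 3, geom = 2

Step 1 — factor the characteristic polynomial to read off the algebraic multiplicities:
  χ_A(x) = x^3

Step 2 — compute geometric multiplicities via the rank-nullity identity g(λ) = n − rank(A − λI):
  rank(A − (0)·I) = 1, so dim ker(A − (0)·I) = n − 1 = 2

Summary:
  λ = 0: algebraic multiplicity = 3, geometric multiplicity = 2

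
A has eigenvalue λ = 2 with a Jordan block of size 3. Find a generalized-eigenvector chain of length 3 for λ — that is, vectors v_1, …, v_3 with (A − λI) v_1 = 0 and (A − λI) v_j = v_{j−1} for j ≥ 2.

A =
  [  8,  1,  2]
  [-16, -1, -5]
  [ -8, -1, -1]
A Jordan chain for λ = 2 of length 3:
v_1 = (4, -8, -8)ᵀ
v_2 = (6, -16, -8)ᵀ
v_3 = (1, 0, 0)ᵀ

Let N = A − (2)·I. We want v_3 with N^3 v_3 = 0 but N^2 v_3 ≠ 0; then v_{j-1} := N · v_j for j = 3, …, 2.

Pick v_3 = (1, 0, 0)ᵀ.
Then v_2 = N · v_3 = (6, -16, -8)ᵀ.
Then v_1 = N · v_2 = (4, -8, -8)ᵀ.

Sanity check: (A − (2)·I) v_1 = (0, 0, 0)ᵀ = 0. ✓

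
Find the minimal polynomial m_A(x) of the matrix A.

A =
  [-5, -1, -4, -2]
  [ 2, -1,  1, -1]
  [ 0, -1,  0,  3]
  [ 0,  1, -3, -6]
x^3 + 9*x^2 + 27*x + 27

The characteristic polynomial is χ_A(x) = (x + 3)^4, so the eigenvalues are known. The minimal polynomial is
  m_A(x) = Π_λ (x − λ)^{k_λ}
where k_λ is the size of the *largest* Jordan block for λ (equivalently, the smallest k with (A − λI)^k v = 0 for every generalised eigenvector v of λ).

  λ = -3: largest Jordan block has size 3, contributing (x + 3)^3

So m_A(x) = (x + 3)^3 = x^3 + 9*x^2 + 27*x + 27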